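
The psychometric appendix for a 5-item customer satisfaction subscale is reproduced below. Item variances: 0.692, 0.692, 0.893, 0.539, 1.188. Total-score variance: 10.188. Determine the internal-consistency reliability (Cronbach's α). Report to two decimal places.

α = 0.76

ΣVar(i) = 0.692 + 0.692 + 0.893 + 0.539 + 1.188 = 4.004
α = (k/(k−1))·(1 − ΣVar(i)/Var(T)) = (5/4)·(1 − 4.004/10.188) = 0.76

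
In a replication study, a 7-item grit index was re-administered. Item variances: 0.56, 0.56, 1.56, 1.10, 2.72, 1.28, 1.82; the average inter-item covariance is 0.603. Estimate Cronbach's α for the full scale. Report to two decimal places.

ΣVar(i) = 0.56 + 0.56 + 1.56 + 1.10 + 2.72 + 1.28 + 1.82 = 9.60
Sum of the 21 distinct covariances = 21 × 0.603 = 12.663
σ²_T = ΣVar(i) + 2·Σcov = 9.60 + 2 × 12.663 = 34.926
α = (7/6)·(1 − 9.60/34.926) = 0.85

α = 0.85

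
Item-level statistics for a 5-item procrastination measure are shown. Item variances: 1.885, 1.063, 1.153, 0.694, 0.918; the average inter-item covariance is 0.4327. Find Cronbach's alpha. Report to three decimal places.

Σσ²ᵢ = 1.885 + 1.063 + 1.153 + 0.694 + 0.918 = 5.713
Sum of the 10 distinct covariances = 10 × 0.4327 = 4.3270
Var(T) = Σσ²ᵢ + 2·Σcov = 5.713 + 2 × 4.3270 = 14.3670
α = (5/4)·(1 − 5.713/14.3670) = 0.753

Cronbach's alpha = 0.753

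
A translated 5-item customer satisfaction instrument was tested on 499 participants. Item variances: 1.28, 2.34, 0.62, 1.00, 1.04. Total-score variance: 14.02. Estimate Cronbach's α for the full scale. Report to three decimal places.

Cronbach's α = 0.690

Σσᵢ² = 1.28 + 2.34 + 0.62 + 1.00 + 1.04 = 6.28
α = (k/(k−1))·(1 − Σσᵢ²/σ²_T) = (5/4)·(1 − 6.28/14.02) = 0.690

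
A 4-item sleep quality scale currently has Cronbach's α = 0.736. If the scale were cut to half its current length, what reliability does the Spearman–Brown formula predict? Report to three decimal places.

predicted reliability = 0.582

Length factor m = 1/2
α' = m·α / (1 − (1−m)·α)
   = 1/2 × 0.736 / (1 − (1 − 1/2) × 0.736)
   = 0.3680 / 0.6320 = 0.582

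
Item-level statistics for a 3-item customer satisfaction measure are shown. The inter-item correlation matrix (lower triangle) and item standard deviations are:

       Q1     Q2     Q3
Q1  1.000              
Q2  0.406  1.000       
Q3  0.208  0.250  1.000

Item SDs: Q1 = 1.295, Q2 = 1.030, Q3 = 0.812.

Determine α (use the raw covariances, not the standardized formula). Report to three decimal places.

Σσ²ᵢ = 1.295² + 1.030² + 0.812² = 3.3973
Covariances σ_ij = r_ij · s_i · s_j:
  σ(Q1,Q2) = 0.406 × 1.295 × 1.030 = 0.5415
  σ(Q1,Q3) = 0.208 × 1.295 × 0.812 = 0.2187
  σ(Q2,Q3) = 0.250 × 1.030 × 0.812 = 0.2091
σ²_T = Σσ²ᵢ + 2·Σσ_ij = 3.3973 + 2 × 0.9693 = 5.3359
α = (3/2)·(1 − 3.3973/5.3359) = 0.545

α = 0.545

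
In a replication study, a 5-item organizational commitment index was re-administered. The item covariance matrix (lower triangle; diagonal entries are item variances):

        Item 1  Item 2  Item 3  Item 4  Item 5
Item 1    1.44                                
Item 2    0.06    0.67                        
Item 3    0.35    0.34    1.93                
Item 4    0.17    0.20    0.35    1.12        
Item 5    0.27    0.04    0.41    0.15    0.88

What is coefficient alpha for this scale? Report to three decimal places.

α = 0.546

ΣVar(i) = 1.44 + 0.67 + 1.93 + 1.12 + 0.88 = 6.04
Sum of off-diagonal covariances = 2.34
Var(T) = 6.04 + 2 × 2.34 = 10.72
α = (k/(k−1))·(1 − ΣVar(i)/Var(T)) = (5/4)·(1 − 6.04/10.72) = 0.546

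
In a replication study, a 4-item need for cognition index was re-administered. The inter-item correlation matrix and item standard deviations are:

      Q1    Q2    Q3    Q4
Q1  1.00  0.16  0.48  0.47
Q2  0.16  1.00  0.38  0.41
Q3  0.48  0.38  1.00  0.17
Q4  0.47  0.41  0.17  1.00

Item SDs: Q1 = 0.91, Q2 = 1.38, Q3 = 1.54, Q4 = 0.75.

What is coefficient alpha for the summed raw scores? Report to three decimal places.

Σσ²ᵢ = 0.91² + 1.38² + 1.54² + 0.75² = 5.6666
Covariances σ_ij = r_ij · s_i · s_j:
  σ(Q1,Q2) = 0.16 × 0.91 × 1.38 = 0.2009
  σ(Q1,Q3) = 0.48 × 0.91 × 1.54 = 0.6727
  σ(Q1,Q4) = 0.47 × 0.91 × 0.75 = 0.3208
  σ(Q2,Q3) = 0.38 × 1.38 × 1.54 = 0.8076
  σ(Q2,Q4) = 0.41 × 1.38 × 0.75 = 0.4244
  σ(Q3,Q4) = 0.17 × 1.54 × 0.75 = 0.1964
σ²_T = Σσ²ᵢ + 2·Σσ_ij = 5.6666 + 2 × 2.6228 = 10.9122
α = (4/3)·(1 − 5.6666/10.9122) = 0.641

coefficient alpha = 0.641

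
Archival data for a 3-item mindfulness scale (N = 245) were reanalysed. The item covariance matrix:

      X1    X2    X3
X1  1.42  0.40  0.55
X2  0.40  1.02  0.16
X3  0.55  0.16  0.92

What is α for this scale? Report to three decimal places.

α = 0.597

ΣVar(i) = 1.42 + 1.02 + 0.92 = 3.36
Sum of the distinct covariances = 1.11
Var(T) = 3.36 + 2 × 1.11 = 5.58
α = (k/(k−1))·(1 − ΣVar(i)/Var(T)) = (3/2)·(1 − 3.36/5.58) = 0.597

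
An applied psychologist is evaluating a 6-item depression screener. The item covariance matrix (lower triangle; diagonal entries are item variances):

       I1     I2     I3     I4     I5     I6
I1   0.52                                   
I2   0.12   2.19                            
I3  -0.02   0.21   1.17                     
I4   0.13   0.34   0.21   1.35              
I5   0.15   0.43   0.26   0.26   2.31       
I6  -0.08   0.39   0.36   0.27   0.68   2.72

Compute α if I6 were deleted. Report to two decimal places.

Remaining items: I1, I2, I3, I4, I5 (k = 5).
Σσ²ᵢ = 0.52 + 2.19 + 1.17 + 1.35 + 2.31 = 7.54
Var(T) = 7.54 + 2 × 2.09 = 11.72
α (item deleted) = (5/4)·(1 − 7.54/11.72) = 0.45

α = 0.45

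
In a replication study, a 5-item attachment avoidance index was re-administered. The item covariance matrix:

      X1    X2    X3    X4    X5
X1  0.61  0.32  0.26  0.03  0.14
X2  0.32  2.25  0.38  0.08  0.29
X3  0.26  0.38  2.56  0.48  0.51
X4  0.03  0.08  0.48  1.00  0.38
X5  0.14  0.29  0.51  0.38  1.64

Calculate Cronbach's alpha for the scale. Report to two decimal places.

sum of item variances = 0.61 + 2.25 + 2.56 + 1.00 + 1.64 = 8.06
Σ_{i<j} σ_ij = 2.87
total variance = 8.06 + 2 × 2.87 = 13.80
α = (k/(k−1))·(1 − sum of item variances/total variance) = (5/4)·(1 − 8.06/13.80) = 0.52

Cronbach's alpha = 0.52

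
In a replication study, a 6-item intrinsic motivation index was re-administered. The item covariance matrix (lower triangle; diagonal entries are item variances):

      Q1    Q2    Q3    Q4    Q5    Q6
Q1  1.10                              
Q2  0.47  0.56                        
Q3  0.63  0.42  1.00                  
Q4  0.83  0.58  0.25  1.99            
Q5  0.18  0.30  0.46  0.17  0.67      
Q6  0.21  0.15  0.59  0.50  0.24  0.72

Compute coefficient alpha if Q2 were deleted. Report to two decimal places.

coefficient alpha = 0.75

Remaining items: Q1, Q3, Q4, Q5, Q6 (k = 5).
Σσ²ᵢ = 1.10 + 1.00 + 1.99 + 0.67 + 0.72 = 5.48
Var(T) = 5.48 + 2 × 4.06 = 13.60
α (item deleted) = (5/4)·(1 − 5.48/13.60) = 0.75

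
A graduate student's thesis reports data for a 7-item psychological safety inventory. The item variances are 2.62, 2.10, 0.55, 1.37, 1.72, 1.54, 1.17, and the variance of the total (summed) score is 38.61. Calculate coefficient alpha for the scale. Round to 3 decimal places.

Σσᵢ² = 2.62 + 2.10 + 0.55 + 1.37 + 1.72 + 1.54 + 1.17 = 11.07
α = (k/(k−1))·(1 − Σσᵢ²/σ²_total) = (7/6)·(1 − 11.07/38.61) = 0.832

coefficient alpha = 0.832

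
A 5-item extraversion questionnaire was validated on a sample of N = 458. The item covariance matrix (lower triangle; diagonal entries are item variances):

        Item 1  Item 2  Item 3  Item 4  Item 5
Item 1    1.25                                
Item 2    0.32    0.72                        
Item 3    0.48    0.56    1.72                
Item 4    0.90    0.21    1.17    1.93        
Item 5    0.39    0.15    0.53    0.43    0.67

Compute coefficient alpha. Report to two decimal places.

Σσ²ᵢ = 1.25 + 0.72 + 1.72 + 1.93 + 0.67 = 6.29
Sum of the distinct covariances = 5.14
σ²_T = 6.29 + 2 × 5.14 = 16.57
α = (k/(k−1))·(1 − Σσ²ᵢ/σ²_T) = (5/4)·(1 − 6.29/16.57) = 0.78

coefficient alpha = 0.78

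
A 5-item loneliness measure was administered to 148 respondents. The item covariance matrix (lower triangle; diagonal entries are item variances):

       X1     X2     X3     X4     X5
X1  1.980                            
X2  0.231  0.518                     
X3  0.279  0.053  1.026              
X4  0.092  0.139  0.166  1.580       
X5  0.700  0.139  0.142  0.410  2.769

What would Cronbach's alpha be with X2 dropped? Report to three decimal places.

α = 0.436

Remaining items: X1, X3, X4, X5 (k = 4).
ΣVar(i) = 1.980 + 1.026 + 1.580 + 2.769 = 7.355
Var(T) = 7.355 + 2 × 1.789 = 10.933
α (item deleted) = (4/3)·(1 − 7.355/10.933) = 0.436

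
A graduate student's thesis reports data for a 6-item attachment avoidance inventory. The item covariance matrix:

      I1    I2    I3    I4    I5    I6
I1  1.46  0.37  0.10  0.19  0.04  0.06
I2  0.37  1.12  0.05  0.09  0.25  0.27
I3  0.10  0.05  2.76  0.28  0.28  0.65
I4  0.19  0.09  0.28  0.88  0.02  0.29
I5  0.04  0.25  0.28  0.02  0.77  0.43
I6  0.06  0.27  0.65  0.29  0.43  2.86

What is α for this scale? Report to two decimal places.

Σσ²ᵢ = 1.46 + 1.12 + 2.76 + 0.88 + 0.77 + 2.86 = 9.85
Σ_{i<j} σ_ij = 3.37
σ²_T = 9.85 + 2 × 3.37 = 16.59
α = (k/(k−1))·(1 − Σσ²ᵢ/σ²_T) = (6/5)·(1 − 9.85/16.59) = 0.49

α = 0.49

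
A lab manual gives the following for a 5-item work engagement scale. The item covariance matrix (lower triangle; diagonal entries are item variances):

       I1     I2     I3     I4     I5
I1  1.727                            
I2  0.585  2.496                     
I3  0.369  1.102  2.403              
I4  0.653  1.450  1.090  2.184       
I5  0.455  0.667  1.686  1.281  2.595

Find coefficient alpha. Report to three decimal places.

coefficient alpha = 0.776

sum of item variances = 1.727 + 2.496 + 2.403 + 2.184 + 2.595 = 11.405
Σ_{i<j} σ_ij = 9.338
total variance = 11.405 + 2 × 9.338 = 30.081
α = (k/(k−1))·(1 − sum of item variances/total variance) = (5/4)·(1 − 11.405/30.081) = 0.776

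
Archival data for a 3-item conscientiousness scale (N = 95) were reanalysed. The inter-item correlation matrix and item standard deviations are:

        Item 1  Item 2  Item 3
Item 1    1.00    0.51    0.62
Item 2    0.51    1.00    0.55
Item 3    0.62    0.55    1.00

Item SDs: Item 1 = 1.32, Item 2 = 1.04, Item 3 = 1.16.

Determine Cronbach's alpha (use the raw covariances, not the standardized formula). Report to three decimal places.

Cronbach's alpha = 0.789

Σσ²ᵢ = 1.32² + 1.04² + 1.16² = 4.1696
Covariances σ_ij = r_ij · s_i · s_j:
  σ(Item 1,Item 2) = 0.51 × 1.32 × 1.04 = 0.7001
  σ(Item 1,Item 3) = 0.62 × 1.32 × 1.16 = 0.9493
  σ(Item 2,Item 3) = 0.55 × 1.04 × 1.16 = 0.6635
σ²_T = Σσ²ᵢ + 2·Σσ_ij = 4.1696 + 2 × 2.3129 = 8.7954
α = (3/2)·(1 − 4.1696/8.7954) = 0.789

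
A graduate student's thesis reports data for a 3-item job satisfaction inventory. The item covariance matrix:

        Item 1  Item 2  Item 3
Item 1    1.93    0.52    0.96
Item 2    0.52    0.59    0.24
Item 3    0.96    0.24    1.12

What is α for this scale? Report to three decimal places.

ΣVar(i) = 1.93 + 0.59 + 1.12 = 3.64
Sum of off-diagonal covariances = 1.72
σ²_T = 3.64 + 2 × 1.72 = 7.08
α = (k/(k−1))·(1 − ΣVar(i)/σ²_T) = (3/2)·(1 − 3.64/7.08) = 0.729

α = 0.729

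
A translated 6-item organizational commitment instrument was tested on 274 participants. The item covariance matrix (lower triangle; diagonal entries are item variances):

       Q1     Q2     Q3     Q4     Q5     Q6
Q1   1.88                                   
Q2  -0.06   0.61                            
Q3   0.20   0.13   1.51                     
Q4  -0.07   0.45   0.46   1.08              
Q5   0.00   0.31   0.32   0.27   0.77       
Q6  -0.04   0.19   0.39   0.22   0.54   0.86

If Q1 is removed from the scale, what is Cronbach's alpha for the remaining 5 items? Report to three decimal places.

Cronbach's alpha = 0.720

Remaining items: Q2, Q3, Q4, Q5, Q6 (k = 5).
Σσᵢ² = 0.61 + 1.51 + 1.08 + 0.77 + 0.86 = 4.83
total variance = 4.83 + 2 × 3.28 = 11.39
α (item deleted) = (5/4)·(1 − 4.83/11.39) = 0.720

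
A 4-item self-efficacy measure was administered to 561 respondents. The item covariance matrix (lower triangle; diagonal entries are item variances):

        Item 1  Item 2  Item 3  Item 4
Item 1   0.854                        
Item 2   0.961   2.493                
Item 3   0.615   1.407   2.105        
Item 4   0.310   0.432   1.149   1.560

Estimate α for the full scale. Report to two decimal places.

ΣVar(i) = 0.854 + 2.493 + 2.105 + 1.560 = 7.012
Sum of the distinct covariances = 4.874
Var(T) = 7.012 + 2 × 4.874 = 16.760
α = (k/(k−1))·(1 − ΣVar(i)/Var(T)) = (4/3)·(1 − 7.012/16.760) = 0.78

α = 0.78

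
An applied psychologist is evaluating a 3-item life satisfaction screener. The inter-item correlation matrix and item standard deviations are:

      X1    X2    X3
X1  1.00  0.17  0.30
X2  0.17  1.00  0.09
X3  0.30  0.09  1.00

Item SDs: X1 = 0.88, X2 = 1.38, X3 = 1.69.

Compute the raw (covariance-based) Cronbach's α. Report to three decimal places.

Cronbach's α = 0.356

Σσ²ᵢ = 0.88² + 1.38² + 1.69² = 5.5349
Covariances σ_ij = r_ij · s_i · s_j:
  σ(X1,X2) = 0.17 × 0.88 × 1.38 = 0.2064
  σ(X1,X3) = 0.30 × 0.88 × 1.69 = 0.4462
  σ(X2,X3) = 0.09 × 1.38 × 1.69 = 0.2099
σ²_T = Σσ²ᵢ + 2·Σσ_ij = 5.5349 + 2 × 0.8625 = 7.2599
α = (3/2)·(1 − 5.5349/7.2599) = 0.356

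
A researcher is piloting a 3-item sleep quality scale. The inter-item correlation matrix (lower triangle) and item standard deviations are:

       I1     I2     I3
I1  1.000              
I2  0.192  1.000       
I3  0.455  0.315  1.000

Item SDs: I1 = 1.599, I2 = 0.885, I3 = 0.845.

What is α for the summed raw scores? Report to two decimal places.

α = 0.53

Σσ²ᵢ = 1.599² + 0.885² + 0.845² = 4.0541
Covariances σ_ij = r_ij · s_i · s_j:
  σ(I1,I2) = 0.192 × 1.599 × 0.885 = 0.2717
  σ(I1,I3) = 0.455 × 1.599 × 0.845 = 0.6148
  σ(I2,I3) = 0.315 × 0.885 × 0.845 = 0.2356
σ²_T = Σσ²ᵢ + 2·Σσ_ij = 4.0541 + 2 × 1.1221 = 6.2983
α = (3/2)·(1 − 4.0541/6.2983) = 0.53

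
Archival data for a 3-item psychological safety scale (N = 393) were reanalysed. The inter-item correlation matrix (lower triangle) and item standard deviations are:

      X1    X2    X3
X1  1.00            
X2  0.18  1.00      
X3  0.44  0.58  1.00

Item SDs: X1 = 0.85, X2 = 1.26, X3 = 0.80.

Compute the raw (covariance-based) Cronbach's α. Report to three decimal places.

Cronbach's α = 0.633

Σσ²ᵢ = 0.85² + 1.26² + 0.80² = 2.9501
Covariances σ_ij = r_ij · s_i · s_j:
  σ(X1,X2) = 0.18 × 0.85 × 1.26 = 0.1928
  σ(X1,X3) = 0.44 × 0.85 × 0.80 = 0.2992
  σ(X2,X3) = 0.58 × 1.26 × 0.80 = 0.5846
σ²_T = Σσ²ᵢ + 2·Σσ_ij = 2.9501 + 2 × 1.0766 = 5.1033
α = (3/2)·(1 − 2.9501/5.1033) = 0.633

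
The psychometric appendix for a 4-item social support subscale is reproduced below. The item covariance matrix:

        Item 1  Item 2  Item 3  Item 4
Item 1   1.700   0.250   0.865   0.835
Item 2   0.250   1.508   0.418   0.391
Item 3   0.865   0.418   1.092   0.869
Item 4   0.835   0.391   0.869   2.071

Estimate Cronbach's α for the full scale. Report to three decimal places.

ΣVar(i) = 1.700 + 1.508 + 1.092 + 2.071 = 6.371
Sum of the distinct covariances = 3.628
σ²_total = 6.371 + 2 × 3.628 = 13.627
α = (k/(k−1))·(1 − ΣVar(i)/σ²_total) = (4/3)·(1 − 6.371/13.627) = 0.710

Cronbach's α = 0.710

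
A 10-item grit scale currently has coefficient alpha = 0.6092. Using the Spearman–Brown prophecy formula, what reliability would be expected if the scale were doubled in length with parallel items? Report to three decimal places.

predicted reliability = 0.757

Length factor m = 2
α' = m·α / (1 + (m−1)·α)
   = 2 × 0.6092 / (1 + (2 − 1) × 0.6092)
   = 1.2184 / 1.6092 = 0.757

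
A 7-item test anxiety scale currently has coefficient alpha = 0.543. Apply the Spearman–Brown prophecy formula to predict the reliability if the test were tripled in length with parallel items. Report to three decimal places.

Length factor m = 3
α' = m·α / (1 + (m−1)·α)
   = 3 × 0.543 / (1 + (3 − 1) × 0.543)
   = 1.6290 / 2.0860 = 0.781

predicted reliability = 0.781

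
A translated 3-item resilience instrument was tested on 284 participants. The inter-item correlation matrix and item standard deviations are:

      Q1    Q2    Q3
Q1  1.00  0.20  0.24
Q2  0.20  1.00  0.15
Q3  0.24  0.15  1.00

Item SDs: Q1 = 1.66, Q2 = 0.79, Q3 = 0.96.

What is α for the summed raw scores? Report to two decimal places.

α = 0.39

Σσ²ᵢ = 1.66² + 0.79² + 0.96² = 4.3013
Covariances σ_ij = r_ij · s_i · s_j:
  σ(Q1,Q2) = 0.20 × 1.66 × 0.79 = 0.2623
  σ(Q1,Q3) = 0.24 × 1.66 × 0.96 = 0.3825
  σ(Q2,Q3) = 0.15 × 0.79 × 0.96 = 0.1138
σ²_T = Σσ²ᵢ + 2·Σσ_ij = 4.3013 + 2 × 0.7586 = 5.8185
α = (3/2)·(1 − 4.3013/5.8185) = 0.39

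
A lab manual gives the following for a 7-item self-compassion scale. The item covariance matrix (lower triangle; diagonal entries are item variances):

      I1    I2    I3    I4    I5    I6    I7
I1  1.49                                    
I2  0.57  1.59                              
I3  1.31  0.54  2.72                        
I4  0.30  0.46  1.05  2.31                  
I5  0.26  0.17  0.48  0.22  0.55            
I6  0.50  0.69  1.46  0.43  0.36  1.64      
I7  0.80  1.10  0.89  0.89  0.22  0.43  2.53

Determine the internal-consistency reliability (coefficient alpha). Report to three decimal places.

ΣVar(i) = 1.49 + 1.59 + 2.72 + 2.31 + 0.55 + 1.64 + 2.53 = 12.83
Sum of off-diagonal covariances = 13.13
σ²_total = 12.83 + 2 × 13.13 = 39.09
α = (k/(k−1))·(1 − ΣVar(i)/σ²_total) = (7/6)·(1 − 12.83/39.09) = 0.784

coefficient alpha = 0.784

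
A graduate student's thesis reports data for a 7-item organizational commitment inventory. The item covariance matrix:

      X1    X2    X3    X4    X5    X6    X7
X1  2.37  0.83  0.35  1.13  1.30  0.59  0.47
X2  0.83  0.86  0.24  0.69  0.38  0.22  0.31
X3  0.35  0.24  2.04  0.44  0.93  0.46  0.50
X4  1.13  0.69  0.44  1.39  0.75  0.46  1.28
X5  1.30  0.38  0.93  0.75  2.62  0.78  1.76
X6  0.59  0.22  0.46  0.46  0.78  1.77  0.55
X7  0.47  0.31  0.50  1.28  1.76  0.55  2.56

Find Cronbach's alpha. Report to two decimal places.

α = 0.79

Σσ²ᵢ = 2.37 + 0.86 + 2.04 + 1.39 + 2.62 + 1.77 + 2.56 = 13.61
Sum of off-diagonal covariances = 14.42
total variance = 13.61 + 2 × 14.42 = 42.45
α = (k/(k−1))·(1 − Σσ²ᵢ/total variance) = (7/6)·(1 − 13.61/42.45) = 0.79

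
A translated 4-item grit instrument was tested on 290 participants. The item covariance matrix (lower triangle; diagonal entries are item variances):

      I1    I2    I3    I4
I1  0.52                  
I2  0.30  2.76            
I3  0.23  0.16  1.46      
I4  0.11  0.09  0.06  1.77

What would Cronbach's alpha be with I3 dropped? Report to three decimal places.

Remaining items: I1, I2, I4 (k = 3).
ΣVar(i) = 0.52 + 2.76 + 1.77 = 5.05
σ²_T = 5.05 + 2 × 0.50 = 6.05
α (item deleted) = (3/2)·(1 − 5.05/6.05) = 0.248

Cronbach's alpha = 0.248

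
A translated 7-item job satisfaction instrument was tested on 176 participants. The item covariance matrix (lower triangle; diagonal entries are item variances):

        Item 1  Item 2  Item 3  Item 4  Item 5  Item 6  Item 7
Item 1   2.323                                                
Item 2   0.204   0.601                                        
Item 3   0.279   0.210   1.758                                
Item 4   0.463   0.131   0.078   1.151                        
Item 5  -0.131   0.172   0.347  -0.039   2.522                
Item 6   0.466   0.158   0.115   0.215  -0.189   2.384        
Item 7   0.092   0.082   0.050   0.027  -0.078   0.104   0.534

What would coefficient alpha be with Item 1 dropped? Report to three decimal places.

coefficient alpha = 0.283

Remaining items: Item 2, Item 3, Item 4, Item 5, Item 6, Item 7 (k = 6).
ΣVar(i) = 0.601 + 1.758 + 1.151 + 2.522 + 2.384 + 0.534 = 8.950
σ²_total = 8.950 + 2 × 1.383 = 11.716
α (item deleted) = (6/5)·(1 − 8.950/11.716) = 0.283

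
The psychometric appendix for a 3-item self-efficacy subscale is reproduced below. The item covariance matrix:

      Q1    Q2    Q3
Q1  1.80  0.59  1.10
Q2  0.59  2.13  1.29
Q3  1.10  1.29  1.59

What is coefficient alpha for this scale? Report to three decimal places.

α = 0.779

Σσᵢ² = 1.80 + 2.13 + 1.59 = 5.52
Σ_{i<j} σ_ij = 2.98
σ²_T = 5.52 + 2 × 2.98 = 11.48
α = (k/(k−1))·(1 − Σσᵢ²/σ²_T) = (3/2)·(1 − 5.52/11.48) = 0.779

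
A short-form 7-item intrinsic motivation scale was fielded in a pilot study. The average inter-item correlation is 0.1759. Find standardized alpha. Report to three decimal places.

standardized alpha = 0.599

Standardized α = k·r̄ / (1 + (k−1)·r̄) = 7 × 0.1759 / (1 + 6 × 0.1759)
  = 1.2313 / 2.0554 = 0.599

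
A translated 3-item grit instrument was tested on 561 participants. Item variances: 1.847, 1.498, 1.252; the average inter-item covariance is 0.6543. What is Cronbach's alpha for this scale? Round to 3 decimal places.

α = 0.691

Σσ²ᵢ = 1.847 + 1.498 + 1.252 = 4.597
Sum of the 3 distinct covariances = 3 × 0.6543 = 1.9629
σ²_total = Σσ²ᵢ + 2·Σcov = 4.597 + 2 × 1.9629 = 8.5228
α = (3/2)·(1 − 4.597/8.5228) = 0.691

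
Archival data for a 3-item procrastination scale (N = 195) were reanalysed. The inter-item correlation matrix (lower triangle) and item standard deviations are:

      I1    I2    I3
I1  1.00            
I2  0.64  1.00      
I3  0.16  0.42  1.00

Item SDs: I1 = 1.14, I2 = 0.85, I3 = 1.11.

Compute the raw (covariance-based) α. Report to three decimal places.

Σσ²ᵢ = 1.14² + 0.85² + 1.11² = 3.2542
Covariances σ_ij = r_ij · s_i · s_j:
  σ(I1,I2) = 0.64 × 1.14 × 0.85 = 0.6202
  σ(I1,I3) = 0.16 × 1.14 × 1.11 = 0.2025
  σ(I2,I3) = 0.42 × 0.85 × 1.11 = 0.3963
σ²_T = Σσ²ᵢ + 2·Σσ_ij = 3.2542 + 2 × 1.2190 = 5.6922
α = (3/2)·(1 − 3.2542/5.6922) = 0.642

α = 0.642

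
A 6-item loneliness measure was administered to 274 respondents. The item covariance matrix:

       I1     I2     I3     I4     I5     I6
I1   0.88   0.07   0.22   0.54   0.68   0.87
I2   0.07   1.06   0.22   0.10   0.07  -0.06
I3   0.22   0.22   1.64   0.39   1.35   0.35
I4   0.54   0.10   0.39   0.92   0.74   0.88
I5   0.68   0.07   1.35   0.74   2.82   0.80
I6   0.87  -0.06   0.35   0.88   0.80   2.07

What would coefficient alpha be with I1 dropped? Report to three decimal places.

coefficient alpha = 0.665

Remaining items: I2, I3, I4, I5, I6 (k = 5).
ΣVar(i) = 1.06 + 1.64 + 0.92 + 2.82 + 2.07 = 8.51
σ²_T = 8.51 + 2 × 4.84 = 18.19
α (item deleted) = (5/4)·(1 − 8.51/18.19) = 0.665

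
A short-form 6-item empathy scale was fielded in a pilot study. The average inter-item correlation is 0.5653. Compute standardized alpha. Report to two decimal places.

α = 0.89

Standardized α = k·r̄ / (1 + (k−1)·r̄) = 6 × 0.5653 / (1 + 5 × 0.5653)
  = 3.3918 / 3.8265 = 0.89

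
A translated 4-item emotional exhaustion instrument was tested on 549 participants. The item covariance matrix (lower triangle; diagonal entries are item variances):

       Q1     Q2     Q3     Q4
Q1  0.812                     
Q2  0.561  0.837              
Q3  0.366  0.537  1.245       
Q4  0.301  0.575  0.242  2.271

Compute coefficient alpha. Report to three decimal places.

Σσᵢ² = 0.812 + 0.837 + 1.245 + 2.271 = 5.165
Sum of the distinct covariances = 2.582
total variance = 5.165 + 2 × 2.582 = 10.329
α = (k/(k−1))·(1 − Σσᵢ²/total variance) = (4/3)·(1 − 5.165/10.329) = 0.667

coefficient alpha = 0.667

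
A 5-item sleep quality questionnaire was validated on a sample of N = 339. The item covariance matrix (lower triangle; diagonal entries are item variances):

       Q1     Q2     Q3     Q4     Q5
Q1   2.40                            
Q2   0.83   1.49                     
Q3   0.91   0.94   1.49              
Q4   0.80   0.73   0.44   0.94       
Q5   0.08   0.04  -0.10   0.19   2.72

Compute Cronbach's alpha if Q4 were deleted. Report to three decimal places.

α = 0.533

Remaining items: Q1, Q2, Q3, Q5 (k = 4).
Σσ²ᵢ = 2.40 + 1.49 + 1.49 + 2.72 = 8.10
σ²_T = 8.10 + 2 × 2.70 = 13.50
α (item deleted) = (4/3)·(1 − 8.10/13.50) = 0.533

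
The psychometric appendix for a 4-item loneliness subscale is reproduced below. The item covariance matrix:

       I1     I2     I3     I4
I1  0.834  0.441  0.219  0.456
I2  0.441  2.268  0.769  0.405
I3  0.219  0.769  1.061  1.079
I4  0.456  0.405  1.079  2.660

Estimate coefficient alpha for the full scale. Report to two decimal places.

α = 0.66

sum of item variances = 0.834 + 2.268 + 1.061 + 2.660 = 6.823
Sum of off-diagonal covariances = 3.369
Var(T) = 6.823 + 2 × 3.369 = 13.561
α = (k/(k−1))·(1 − sum of item variances/Var(T)) = (4/3)·(1 − 6.823/13.561) = 0.66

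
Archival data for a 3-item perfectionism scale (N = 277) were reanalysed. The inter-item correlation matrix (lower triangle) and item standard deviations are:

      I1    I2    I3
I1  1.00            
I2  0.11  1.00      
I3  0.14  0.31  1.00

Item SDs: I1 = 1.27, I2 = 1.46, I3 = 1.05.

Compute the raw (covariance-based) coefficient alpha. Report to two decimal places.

coefficient alpha = 0.39

Σσ²ᵢ = 1.27² + 1.46² + 1.05² = 4.8470
Covariances σ_ij = r_ij · s_i · s_j:
  σ(I1,I2) = 0.11 × 1.27 × 1.46 = 0.2040
  σ(I1,I3) = 0.14 × 1.27 × 1.05 = 0.1867
  σ(I2,I3) = 0.31 × 1.46 × 1.05 = 0.4752
σ²_T = Σσ²ᵢ + 2·Σσ_ij = 4.8470 + 2 × 0.8659 = 6.5788
α = (3/2)·(1 − 4.8470/6.5788) = 0.39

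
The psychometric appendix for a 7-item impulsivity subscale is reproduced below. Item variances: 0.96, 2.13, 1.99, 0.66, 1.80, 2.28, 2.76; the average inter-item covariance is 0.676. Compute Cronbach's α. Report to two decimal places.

Σσ²ᵢ = 0.96 + 2.13 + 1.99 + 0.66 + 1.80 + 2.28 + 2.76 = 12.58
Sum of the 21 distinct covariances = 21 × 0.676 = 14.196
Var(T) = Σσ²ᵢ + 2·Σcov = 12.58 + 2 × 14.196 = 40.972
α = (7/6)·(1 − 12.58/40.972) = 0.81

α = 0.81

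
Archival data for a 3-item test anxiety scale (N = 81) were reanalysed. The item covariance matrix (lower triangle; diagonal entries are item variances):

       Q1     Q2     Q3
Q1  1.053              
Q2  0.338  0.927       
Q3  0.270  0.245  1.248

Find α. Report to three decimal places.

α = 0.519

ΣVar(i) = 1.053 + 0.927 + 1.248 = 3.228
Sum of the distinct covariances = 0.853
σ²_total = 3.228 + 2 × 0.853 = 4.934
α = (k/(k−1))·(1 − ΣVar(i)/σ²_total) = (3/2)·(1 − 3.228/4.934) = 0.519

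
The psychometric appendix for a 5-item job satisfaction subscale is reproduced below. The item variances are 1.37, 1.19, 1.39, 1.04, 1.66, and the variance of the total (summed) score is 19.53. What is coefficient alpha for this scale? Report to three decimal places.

Σσᵢ² = 1.37 + 1.19 + 1.39 + 1.04 + 1.66 = 6.65
α = (k/(k−1))·(1 − Σσᵢ²/σ²_total) = (5/4)·(1 − 6.65/19.53) = 0.824

α = 0.824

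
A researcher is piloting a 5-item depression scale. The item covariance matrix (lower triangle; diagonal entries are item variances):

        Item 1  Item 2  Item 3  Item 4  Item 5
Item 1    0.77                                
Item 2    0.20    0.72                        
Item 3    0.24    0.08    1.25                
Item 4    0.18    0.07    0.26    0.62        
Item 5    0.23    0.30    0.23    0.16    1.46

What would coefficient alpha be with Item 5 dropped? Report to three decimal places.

Remaining items: Item 1, Item 2, Item 3, Item 4 (k = 4).
ΣVar(i) = 0.77 + 0.72 + 1.25 + 0.62 = 3.36
Var(T) = 3.36 + 2 × 1.03 = 5.42
α (item deleted) = (4/3)·(1 − 3.36/5.42) = 0.507

α = 0.507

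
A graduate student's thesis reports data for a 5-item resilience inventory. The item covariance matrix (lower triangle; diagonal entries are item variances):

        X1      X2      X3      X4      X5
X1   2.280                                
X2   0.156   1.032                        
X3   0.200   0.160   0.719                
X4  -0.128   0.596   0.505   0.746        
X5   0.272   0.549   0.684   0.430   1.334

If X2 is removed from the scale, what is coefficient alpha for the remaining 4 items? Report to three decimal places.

α = 0.581

Remaining items: X1, X3, X4, X5 (k = 4).
ΣVar(i) = 2.280 + 0.719 + 0.746 + 1.334 = 5.079
σ²_T = 5.079 + 2 × 1.963 = 9.005
α (item deleted) = (4/3)·(1 − 5.079/9.005) = 0.581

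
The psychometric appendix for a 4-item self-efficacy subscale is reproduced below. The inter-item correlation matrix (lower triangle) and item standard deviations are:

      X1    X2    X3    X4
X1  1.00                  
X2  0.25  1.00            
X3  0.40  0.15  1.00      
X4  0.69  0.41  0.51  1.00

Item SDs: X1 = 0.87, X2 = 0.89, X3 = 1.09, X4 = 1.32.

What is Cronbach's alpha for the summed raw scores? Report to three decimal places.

α = 0.732

Σσ²ᵢ = 0.87² + 0.89² + 1.09² + 1.32² = 4.4795
Covariances σ_ij = r_ij · s_i · s_j:
  σ(X1,X2) = 0.25 × 0.87 × 0.89 = 0.1936
  σ(X1,X3) = 0.40 × 0.87 × 1.09 = 0.3793
  σ(X1,X4) = 0.69 × 0.87 × 1.32 = 0.7924
  σ(X2,X3) = 0.15 × 0.89 × 1.09 = 0.1455
  σ(X2,X4) = 0.41 × 0.89 × 1.32 = 0.4817
  σ(X3,X4) = 0.51 × 1.09 × 1.32 = 0.7338
σ²_T = Σσ²ᵢ + 2·Σσ_ij = 4.4795 + 2 × 2.7263 = 9.9321
α = (4/3)·(1 − 4.4795/9.9321) = 0.732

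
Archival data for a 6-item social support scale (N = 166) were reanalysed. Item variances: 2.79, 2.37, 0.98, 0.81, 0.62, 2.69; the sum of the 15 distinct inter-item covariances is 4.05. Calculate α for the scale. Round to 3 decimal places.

α = 0.529

Σσ²ᵢ = 2.79 + 2.37 + 0.98 + 0.81 + 0.62 + 2.69 = 10.26
Sum of distinct covariances = 4.05
σ²_T = Σσ²ᵢ + 2·Σcov = 10.26 + 2 × 4.05 = 18.36
α = (6/5)·(1 − 10.26/18.36) = 0.529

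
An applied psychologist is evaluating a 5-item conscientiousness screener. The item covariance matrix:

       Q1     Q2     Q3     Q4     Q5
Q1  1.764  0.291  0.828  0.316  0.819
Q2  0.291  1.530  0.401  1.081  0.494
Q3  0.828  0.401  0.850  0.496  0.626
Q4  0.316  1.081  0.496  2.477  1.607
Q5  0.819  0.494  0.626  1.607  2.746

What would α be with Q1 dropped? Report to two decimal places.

α = 0.74

Remaining items: Q2, Q3, Q4, Q5 (k = 4).
Σσ²ᵢ = 1.530 + 0.850 + 2.477 + 2.746 = 7.603
σ²_total = 7.603 + 2 × 4.705 = 17.013
α (item deleted) = (4/3)·(1 − 7.603/17.013) = 0.74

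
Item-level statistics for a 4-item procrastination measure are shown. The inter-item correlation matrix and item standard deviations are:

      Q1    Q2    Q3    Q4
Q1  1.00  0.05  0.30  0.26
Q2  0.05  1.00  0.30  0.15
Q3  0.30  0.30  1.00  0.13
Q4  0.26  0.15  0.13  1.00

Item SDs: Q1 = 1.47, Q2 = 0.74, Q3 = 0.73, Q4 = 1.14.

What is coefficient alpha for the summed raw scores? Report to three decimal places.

α = 0.463

Σσ²ᵢ = 1.47² + 0.74² + 0.73² + 1.14² = 4.5410
Covariances σ_ij = r_ij · s_i · s_j:
  σ(Q1,Q2) = 0.05 × 1.47 × 0.74 = 0.0544
  σ(Q1,Q3) = 0.30 × 1.47 × 0.73 = 0.3219
  σ(Q1,Q4) = 0.26 × 1.47 × 1.14 = 0.4357
  σ(Q2,Q3) = 0.30 × 0.74 × 0.73 = 0.1621
  σ(Q2,Q4) = 0.15 × 0.74 × 1.14 = 0.1265
  σ(Q3,Q4) = 0.13 × 0.73 × 1.14 = 0.1082
σ²_T = Σσ²ᵢ + 2·Σσ_ij = 4.5410 + 2 × 1.2088 = 6.9586
α = (4/3)·(1 − 4.5410/6.9586) = 0.463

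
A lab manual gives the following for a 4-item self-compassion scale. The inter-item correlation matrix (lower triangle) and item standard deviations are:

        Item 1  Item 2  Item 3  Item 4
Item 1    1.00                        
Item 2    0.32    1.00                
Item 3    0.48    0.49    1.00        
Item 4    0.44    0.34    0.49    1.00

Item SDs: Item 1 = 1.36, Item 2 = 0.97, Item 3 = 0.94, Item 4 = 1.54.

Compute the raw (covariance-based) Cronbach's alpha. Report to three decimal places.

Cronbach's alpha = 0.727

Σσ²ᵢ = 1.36² + 0.97² + 0.94² + 1.54² = 6.0457
Covariances σ_ij = r_ij · s_i · s_j:
  σ(Item 1,Item 2) = 0.32 × 1.36 × 0.97 = 0.4221
  σ(Item 1,Item 3) = 0.48 × 1.36 × 0.94 = 0.6136
  σ(Item 1,Item 4) = 0.44 × 1.36 × 1.54 = 0.9215
  σ(Item 2,Item 3) = 0.49 × 0.97 × 0.94 = 0.4468
  σ(Item 2,Item 4) = 0.34 × 0.97 × 1.54 = 0.5079
  σ(Item 3,Item 4) = 0.49 × 0.94 × 1.54 = 0.7093
σ²_T = Σσ²ᵢ + 2·Σσ_ij = 6.0457 + 2 × 3.6212 = 13.2881
α = (4/3)·(1 − 6.0457/13.2881) = 0.727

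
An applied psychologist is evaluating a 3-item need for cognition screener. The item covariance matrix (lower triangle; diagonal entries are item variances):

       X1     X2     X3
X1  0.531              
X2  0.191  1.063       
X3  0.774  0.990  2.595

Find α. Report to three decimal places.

ΣVar(i) = 0.531 + 1.063 + 2.595 = 4.189
Sum of the distinct covariances = 1.955
σ²_total = 4.189 + 2 × 1.955 = 8.099
α = (k/(k−1))·(1 − ΣVar(i)/σ²_total) = (3/2)·(1 − 4.189/8.099) = 0.724

α = 0.724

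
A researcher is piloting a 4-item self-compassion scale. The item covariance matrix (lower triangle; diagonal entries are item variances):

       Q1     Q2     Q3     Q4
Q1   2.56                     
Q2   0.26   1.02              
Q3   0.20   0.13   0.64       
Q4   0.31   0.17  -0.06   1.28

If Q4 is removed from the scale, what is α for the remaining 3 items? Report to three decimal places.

Remaining items: Q1, Q2, Q3 (k = 3).
Σσᵢ² = 2.56 + 1.02 + 0.64 = 4.22
σ²_T = 4.22 + 2 × 0.59 = 5.40
α (item deleted) = (3/2)·(1 − 4.22/5.40) = 0.328

α = 0.328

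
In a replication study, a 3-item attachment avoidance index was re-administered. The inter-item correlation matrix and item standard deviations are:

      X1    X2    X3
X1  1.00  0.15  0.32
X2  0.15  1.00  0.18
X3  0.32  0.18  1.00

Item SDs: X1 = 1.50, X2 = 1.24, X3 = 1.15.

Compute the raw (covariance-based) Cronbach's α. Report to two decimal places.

α = 0.45

Σσ²ᵢ = 1.50² + 1.24² + 1.15² = 5.1101
Covariances σ_ij = r_ij · s_i · s_j:
  σ(X1,X2) = 0.15 × 1.50 × 1.24 = 0.2790
  σ(X1,X3) = 0.32 × 1.50 × 1.15 = 0.5520
  σ(X2,X3) = 0.18 × 1.24 × 1.15 = 0.2567
σ²_T = Σσ²ᵢ + 2·Σσ_ij = 5.1101 + 2 × 1.0877 = 7.2855
α = (3/2)·(1 − 5.1101/7.2855) = 0.45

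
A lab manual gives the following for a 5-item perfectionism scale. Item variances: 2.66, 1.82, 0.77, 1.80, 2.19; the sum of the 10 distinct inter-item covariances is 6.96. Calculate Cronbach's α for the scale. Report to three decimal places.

Σσᵢ² = 2.66 + 1.82 + 0.77 + 1.80 + 2.19 = 9.24
Sum of distinct covariances = 6.96
Var(T) = Σσᵢ² + 2·Σcov = 9.24 + 2 × 6.96 = 23.16
α = (5/4)·(1 − 9.24/23.16) = 0.751

Cronbach's α = 0.751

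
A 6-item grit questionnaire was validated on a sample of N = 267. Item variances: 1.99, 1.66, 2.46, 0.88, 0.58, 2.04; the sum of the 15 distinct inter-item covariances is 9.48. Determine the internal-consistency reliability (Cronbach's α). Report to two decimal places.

Σσᵢ² = 1.99 + 1.66 + 2.46 + 0.88 + 0.58 + 2.04 = 9.61
Sum of distinct covariances = 9.48
total variance = Σσᵢ² + 2·Σcov = 9.61 + 2 × 9.48 = 28.57
α = (6/5)·(1 − 9.61/28.57) = 0.80

Cronbach's α = 0.80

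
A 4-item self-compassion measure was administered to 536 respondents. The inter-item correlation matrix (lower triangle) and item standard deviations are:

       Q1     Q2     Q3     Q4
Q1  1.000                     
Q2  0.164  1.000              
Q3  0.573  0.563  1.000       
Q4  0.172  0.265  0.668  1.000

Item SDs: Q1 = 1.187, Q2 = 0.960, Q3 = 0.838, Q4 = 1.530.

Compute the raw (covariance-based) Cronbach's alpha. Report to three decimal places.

α = 0.677

Σσ²ᵢ = 1.187² + 0.960² + 0.838² + 1.530² = 5.3737
Covariances σ_ij = r_ij · s_i · s_j:
  σ(Q1,Q2) = 0.164 × 1.187 × 0.960 = 0.1869
  σ(Q1,Q3) = 0.573 × 1.187 × 0.838 = 0.5700
  σ(Q1,Q4) = 0.172 × 1.187 × 1.530 = 0.3124
  σ(Q2,Q3) = 0.563 × 0.960 × 0.838 = 0.4529
  σ(Q2,Q4) = 0.265 × 0.960 × 1.530 = 0.3892
  σ(Q3,Q4) = 0.668 × 0.838 × 1.530 = 0.8565
σ²_T = Σσ²ᵢ + 2·Σσ_ij = 5.3737 + 2 × 2.7679 = 10.9095
α = (4/3)·(1 − 5.3737/10.9095) = 0.677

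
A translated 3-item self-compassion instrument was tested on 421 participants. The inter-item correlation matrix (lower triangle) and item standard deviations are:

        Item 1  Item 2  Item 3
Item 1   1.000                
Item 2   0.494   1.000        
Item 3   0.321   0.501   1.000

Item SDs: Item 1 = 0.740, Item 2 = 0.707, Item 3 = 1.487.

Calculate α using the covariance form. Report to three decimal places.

Σσ²ᵢ = 0.740² + 0.707² + 1.487² = 3.2586
Covariances σ_ij = r_ij · s_i · s_j:
  σ(Item 1,Item 2) = 0.494 × 0.740 × 0.707 = 0.2585
  σ(Item 1,Item 3) = 0.321 × 0.740 × 1.487 = 0.3532
  σ(Item 2,Item 3) = 0.501 × 0.707 × 1.487 = 0.5267
σ²_T = Σσ²ᵢ + 2·Σσ_ij = 3.2586 + 2 × 1.1384 = 5.5354
α = (3/2)·(1 − 3.2586/5.5354) = 0.617

α = 0.617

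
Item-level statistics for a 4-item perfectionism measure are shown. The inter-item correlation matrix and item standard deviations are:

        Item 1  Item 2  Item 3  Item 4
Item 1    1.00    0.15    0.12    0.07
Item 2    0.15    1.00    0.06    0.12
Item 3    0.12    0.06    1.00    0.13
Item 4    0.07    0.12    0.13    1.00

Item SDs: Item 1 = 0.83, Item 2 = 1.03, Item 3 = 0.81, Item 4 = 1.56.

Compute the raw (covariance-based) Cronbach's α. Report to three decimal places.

Σσ²ᵢ = 0.83² + 1.03² + 0.81² + 1.56² = 4.8395
Covariances σ_ij = r_ij · s_i · s_j:
  σ(Item 1,Item 2) = 0.15 × 0.83 × 1.03 = 0.1282
  σ(Item 1,Item 3) = 0.12 × 0.83 × 0.81 = 0.0807
  σ(Item 1,Item 4) = 0.07 × 0.83 × 1.56 = 0.0906
  σ(Item 2,Item 3) = 0.06 × 1.03 × 0.81 = 0.0501
  σ(Item 2,Item 4) = 0.12 × 1.03 × 1.56 = 0.1928
  σ(Item 3,Item 4) = 0.13 × 0.81 × 1.56 = 0.1643
σ²_T = Σσ²ᵢ + 2·Σσ_ij = 4.8395 + 2 × 0.7067 = 6.2529
α = (4/3)·(1 − 4.8395/6.2529) = 0.301

Cronbach's α = 0.301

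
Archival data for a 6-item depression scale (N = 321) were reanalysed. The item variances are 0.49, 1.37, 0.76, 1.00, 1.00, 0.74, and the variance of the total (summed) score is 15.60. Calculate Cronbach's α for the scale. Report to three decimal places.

Σσᵢ² = 0.49 + 1.37 + 0.76 + 1.00 + 1.00 + 0.74 = 5.36
α = (k/(k−1))·(1 − Σσᵢ²/σ²_T) = (6/5)·(1 − 5.36/15.60) = 0.788

Cronbach's α = 0.788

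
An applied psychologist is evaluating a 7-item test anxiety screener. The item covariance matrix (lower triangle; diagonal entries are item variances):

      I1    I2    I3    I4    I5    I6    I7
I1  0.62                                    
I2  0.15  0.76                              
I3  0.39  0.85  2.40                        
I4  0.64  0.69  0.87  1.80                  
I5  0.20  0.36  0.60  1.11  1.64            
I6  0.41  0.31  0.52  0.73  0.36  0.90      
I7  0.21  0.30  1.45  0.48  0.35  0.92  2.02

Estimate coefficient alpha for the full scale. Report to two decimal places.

Σσ²ᵢ = 0.62 + 0.76 + 2.40 + 1.80 + 1.64 + 0.90 + 2.02 = 10.14
Sum of the distinct covariances = 11.90
σ²_T = 10.14 + 2 × 11.90 = 33.94
α = (k/(k−1))·(1 − Σσ²ᵢ/σ²_T) = (7/6)·(1 − 10.14/33.94) = 0.82

coefficient alpha = 0.82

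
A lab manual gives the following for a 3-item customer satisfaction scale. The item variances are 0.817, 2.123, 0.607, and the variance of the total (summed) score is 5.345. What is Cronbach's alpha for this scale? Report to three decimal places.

Σσᵢ² = 0.817 + 2.123 + 0.607 = 3.547
α = (k/(k−1))·(1 − Σσᵢ²/σ²_T) = (3/2)·(1 − 3.547/5.345) = 0.505

α = 0.505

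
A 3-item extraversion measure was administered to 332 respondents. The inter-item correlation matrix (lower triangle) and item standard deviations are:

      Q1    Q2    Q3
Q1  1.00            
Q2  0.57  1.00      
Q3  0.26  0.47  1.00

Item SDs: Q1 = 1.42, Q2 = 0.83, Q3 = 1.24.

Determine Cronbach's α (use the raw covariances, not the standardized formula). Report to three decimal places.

Σσ²ᵢ = 1.42² + 0.83² + 1.24² = 4.2429
Covariances σ_ij = r_ij · s_i · s_j:
  σ(Q1,Q2) = 0.57 × 1.42 × 0.83 = 0.6718
  σ(Q1,Q3) = 0.26 × 1.42 × 1.24 = 0.4578
  σ(Q2,Q3) = 0.47 × 0.83 × 1.24 = 0.4837
σ²_T = Σσ²ᵢ + 2·Σσ_ij = 4.2429 + 2 × 1.6133 = 7.4695
α = (3/2)·(1 − 4.2429/7.4695) = 0.648

Cronbach's α = 0.648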